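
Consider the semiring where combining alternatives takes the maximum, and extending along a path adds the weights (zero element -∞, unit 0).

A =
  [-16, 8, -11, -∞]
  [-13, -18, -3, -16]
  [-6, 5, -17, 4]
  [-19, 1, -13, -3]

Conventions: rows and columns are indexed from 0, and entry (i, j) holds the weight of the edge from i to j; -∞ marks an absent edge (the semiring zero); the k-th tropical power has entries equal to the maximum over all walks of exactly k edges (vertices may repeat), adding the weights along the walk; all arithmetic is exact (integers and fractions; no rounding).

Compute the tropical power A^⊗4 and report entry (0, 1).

A^⊗2:
  [-5, -6, 5, -7]
  [-9, 2, -20, 1]
  [-8, 5, 2, 1]
  [-12, -2, -2, -6]
A^⊗3:
  [-1, 10, -9, 9]
  [-11, 2, -1, -2]
  [-4, 7, 2, 6]
  [-8, 3, -5, 2]
A^⊗4:
  [-3, 10, 7, 6]
  [-7, 4, -1, 3]
  [-4, 7, 4, 6]
  [-10, 3, 0, -1]
Key observation: the optimum is the walk 0->1->2->3->1, with weight 8 + (-3) + 4 + 1 = 10.
Optimal value attained by: walk 0->1->2->3->1.
Answer: (A^⊗4)[0][1] = 10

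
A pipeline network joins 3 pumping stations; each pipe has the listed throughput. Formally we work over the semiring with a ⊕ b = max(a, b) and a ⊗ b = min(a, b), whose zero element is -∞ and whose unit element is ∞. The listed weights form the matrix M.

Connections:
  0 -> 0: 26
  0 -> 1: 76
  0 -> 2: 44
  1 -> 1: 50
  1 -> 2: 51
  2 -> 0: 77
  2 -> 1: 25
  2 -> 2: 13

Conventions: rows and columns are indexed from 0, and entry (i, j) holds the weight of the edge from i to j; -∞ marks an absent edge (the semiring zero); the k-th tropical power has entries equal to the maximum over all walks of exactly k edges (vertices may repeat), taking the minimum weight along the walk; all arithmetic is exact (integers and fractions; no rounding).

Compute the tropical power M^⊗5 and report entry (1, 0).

M^⊗2:
  [44, 50, 51]
  [51, 50, 50]
  [26, 76, 44]
M^⊗3:
  [51, 50, 50]
  [50, 51, 50]
  [44, 50, 51]
M^⊗4:
  [50, 51, 50]
  [50, 50, 51]
  [51, 50, 50]
M^⊗5:
  [50, 50, 51]
  [51, 50, 50]
  [50, 51, 50]
Key observation: the optimum is the walk 1->2->0->1->2->0, with weight 51 min 77 min 76 min 51 min 77 = 51.
Optimal value attained by: walk 1->2->0->1->2->0.
Answer: (M^⊗5)[1][0] = 51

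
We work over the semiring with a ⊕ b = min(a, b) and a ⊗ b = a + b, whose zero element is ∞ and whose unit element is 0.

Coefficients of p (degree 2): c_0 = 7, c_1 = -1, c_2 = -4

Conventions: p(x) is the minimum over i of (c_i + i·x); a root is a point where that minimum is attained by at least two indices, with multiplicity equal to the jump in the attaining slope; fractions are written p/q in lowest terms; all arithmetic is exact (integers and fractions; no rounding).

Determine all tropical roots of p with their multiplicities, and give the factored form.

hull edge (i=0, c=7) to (i=1, c=-1): slope -8, span 1
hull edge (i=1, c=-1) to (i=2, c=-4): slope -3, span 1
Factored form: p(x) = -4 ⊗ (x ⊕ 3) ⊗ (x ⊕ 8)
Answer: roots = 3 (mult 1), 8 (mult 1)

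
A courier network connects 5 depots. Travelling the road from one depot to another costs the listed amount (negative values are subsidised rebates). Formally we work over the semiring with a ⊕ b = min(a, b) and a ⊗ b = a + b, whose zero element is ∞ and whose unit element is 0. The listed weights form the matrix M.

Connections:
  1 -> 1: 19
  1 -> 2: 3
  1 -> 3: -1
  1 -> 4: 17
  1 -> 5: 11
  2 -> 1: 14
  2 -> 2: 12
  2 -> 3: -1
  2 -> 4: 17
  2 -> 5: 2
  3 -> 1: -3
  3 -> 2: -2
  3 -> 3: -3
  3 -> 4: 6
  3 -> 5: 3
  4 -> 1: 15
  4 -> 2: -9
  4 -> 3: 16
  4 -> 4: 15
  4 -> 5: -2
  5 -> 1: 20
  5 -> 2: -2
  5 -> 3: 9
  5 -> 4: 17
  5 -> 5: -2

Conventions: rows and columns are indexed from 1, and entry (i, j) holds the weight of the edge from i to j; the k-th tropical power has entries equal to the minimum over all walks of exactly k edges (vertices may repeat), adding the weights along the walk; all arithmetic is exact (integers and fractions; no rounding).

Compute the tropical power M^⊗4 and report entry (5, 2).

M^⊗2:
  [-4, -3, -4, 5, 2]
  [-4, -3, -4, 5, 0]
  [-6, -5, -6, 3, 0]
  [5, -4, -10, 8, -7]
  [6, -4, -3, 15, -4]
M^⊗3:
  [-7, -6, -7, 2, -1]
  [-7, -6, -7, 2, -2]
  [-9, -8, -9, 0, -3]
  [-13, -12, -13, -4, -9]
  [-6, -6, -6, 3, -6]
M^⊗4:
  [-10, -9, -10, -1, -4]
  [-10, -9, -10, -1, -4]
  [-12, -11, -12, -3, -6]
  [-16, -15, -16, -7, -11]
  [-9, -8, -9, 0, -8]
Key observation: the optimum is the walk 5->2->3->3->2, with weight (-2) + (-1) + (-3) + (-2) = -8.
Optimal value attained by: walk 5->2->3->3->2.
Answer: (M^⊗4)[5][2] = -8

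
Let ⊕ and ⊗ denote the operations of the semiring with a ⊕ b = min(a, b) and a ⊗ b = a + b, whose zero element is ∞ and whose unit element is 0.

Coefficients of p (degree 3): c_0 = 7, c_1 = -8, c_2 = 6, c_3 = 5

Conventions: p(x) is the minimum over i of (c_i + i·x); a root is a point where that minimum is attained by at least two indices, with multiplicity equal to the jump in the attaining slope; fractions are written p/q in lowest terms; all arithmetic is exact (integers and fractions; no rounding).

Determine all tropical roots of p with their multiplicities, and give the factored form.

hull edge (i=0, c=7) to (i=1, c=-8): slope -15, span 1
hull edge (i=1, c=-8) to (i=3, c=5): slope 13/2, span 2
Factored form: p(x) = 5 ⊗ (x ⊕ (-13/2)) ⊗ (x ⊕ (-13/2)) ⊗ (x ⊕ 15)
Answer: roots = -13/2 (mult 2), 15 (mult 1)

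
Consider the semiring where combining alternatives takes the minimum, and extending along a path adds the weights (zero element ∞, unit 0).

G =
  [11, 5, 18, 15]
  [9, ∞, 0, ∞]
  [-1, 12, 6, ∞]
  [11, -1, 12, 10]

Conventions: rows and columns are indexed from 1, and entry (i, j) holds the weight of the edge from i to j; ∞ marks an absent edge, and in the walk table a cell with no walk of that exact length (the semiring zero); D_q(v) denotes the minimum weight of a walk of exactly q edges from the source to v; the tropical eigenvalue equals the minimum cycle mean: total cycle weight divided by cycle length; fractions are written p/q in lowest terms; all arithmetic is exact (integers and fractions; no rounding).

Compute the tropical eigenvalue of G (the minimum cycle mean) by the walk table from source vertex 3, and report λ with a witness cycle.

q=0: [∞, ∞, 0, ∞]
q=1: [-1, 12, 6, ∞]
q=2: [5, 4, 12, 14]
q=3: [11, 10, 4, 20]
q=4: [3, 16, 10, 26]
Optimal cycle mean attained by: cycle 1->2->3->1, total 5 + 0 + (-1), length 3.
Answer: λ = 4/3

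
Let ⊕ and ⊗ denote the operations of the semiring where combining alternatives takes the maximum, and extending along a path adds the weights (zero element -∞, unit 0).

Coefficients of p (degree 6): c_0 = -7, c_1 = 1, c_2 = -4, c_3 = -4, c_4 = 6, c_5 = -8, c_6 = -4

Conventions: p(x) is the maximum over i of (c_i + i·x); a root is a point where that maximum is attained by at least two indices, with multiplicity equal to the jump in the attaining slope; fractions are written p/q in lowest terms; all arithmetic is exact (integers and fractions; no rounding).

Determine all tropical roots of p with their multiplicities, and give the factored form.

hull edge (i=0, c=-7) to (i=1, c=1): slope 8, span 1
hull edge (i=1, c=1) to (i=4, c=6): slope 5/3, span 3
hull edge (i=4, c=6) to (i=6, c=-4): slope -5, span 2
Factored form: p(x) = -4 ⊗ (x ⊕ (-8)) ⊗ (x ⊕ (-5/3)) ⊗ (x ⊕ (-5/3)) ⊗ (x ⊕ (-5/3)) ⊗ (x ⊕ 5) ⊗ (x ⊕ 5)
Answer: roots = -8 (mult 1), -5/3 (mult 3), 5 (mult 2)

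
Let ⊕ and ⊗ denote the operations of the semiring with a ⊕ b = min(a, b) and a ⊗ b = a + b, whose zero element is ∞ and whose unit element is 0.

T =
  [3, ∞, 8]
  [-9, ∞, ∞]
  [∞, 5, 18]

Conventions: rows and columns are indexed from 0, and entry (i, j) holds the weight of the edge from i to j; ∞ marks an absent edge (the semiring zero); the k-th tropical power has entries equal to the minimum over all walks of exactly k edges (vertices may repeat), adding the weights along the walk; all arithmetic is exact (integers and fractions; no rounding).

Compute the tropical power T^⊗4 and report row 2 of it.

T^⊗2:
  [6, 13, 11]
  [-6, ∞, -1]
  [-4, 23, 36]
T^⊗3:
  [4, 16, 14]
  [-3, 4, 2]
  [-1, 41, 4]
T^⊗4:
  [7, 19, 12]
  [-5, 7, 5]
  [2, 9, 7]
Answer: row 2 of T^⊗4 = [2, 9, 7]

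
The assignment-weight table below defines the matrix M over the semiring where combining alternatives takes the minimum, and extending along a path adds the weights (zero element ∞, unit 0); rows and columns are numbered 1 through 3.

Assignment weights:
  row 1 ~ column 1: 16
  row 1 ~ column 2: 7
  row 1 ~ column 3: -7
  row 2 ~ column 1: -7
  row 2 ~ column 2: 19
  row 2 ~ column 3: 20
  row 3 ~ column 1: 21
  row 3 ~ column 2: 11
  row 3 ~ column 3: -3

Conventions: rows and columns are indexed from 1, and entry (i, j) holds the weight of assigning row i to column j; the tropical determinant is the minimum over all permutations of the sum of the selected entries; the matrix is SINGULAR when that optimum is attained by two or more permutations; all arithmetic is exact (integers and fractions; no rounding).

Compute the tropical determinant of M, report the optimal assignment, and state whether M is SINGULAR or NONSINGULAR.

σ = (1, 2, 3): 16 + 19 + (-3) = 32
σ = (1, 3, 2): 16 + 20 + 11 = 47
σ = (2, 1, 3): 7 + (-7) + (-3) = -3
σ = (2, 3, 1): 7 + 20 + 21 = 48
σ = (3, 1, 2): (-7) + (-7) + 11 = -3
σ = (3, 2, 1): (-7) + 19 + 21 = 33
Optimal value attained by: σ = (2, 1, 3).
Answer: det⊕(M) = -3; verdict: SINGULAR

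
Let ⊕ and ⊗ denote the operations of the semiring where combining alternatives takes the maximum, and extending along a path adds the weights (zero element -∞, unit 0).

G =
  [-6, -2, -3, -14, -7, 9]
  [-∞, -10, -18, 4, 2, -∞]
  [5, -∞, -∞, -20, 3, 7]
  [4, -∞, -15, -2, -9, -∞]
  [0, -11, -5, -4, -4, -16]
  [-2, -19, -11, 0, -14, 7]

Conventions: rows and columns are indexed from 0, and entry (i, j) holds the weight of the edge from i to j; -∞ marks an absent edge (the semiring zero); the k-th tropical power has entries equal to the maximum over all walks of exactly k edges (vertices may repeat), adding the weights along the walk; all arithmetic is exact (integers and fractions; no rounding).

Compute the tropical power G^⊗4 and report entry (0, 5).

G^⊗2:
  [7, -8, -2, 9, 0, 16]
  [8, -9, -3, 2, -2, -11]
  [5, 3, 2, 7, -1, 14]
  [2, 2, 1, -4, -3, 13]
  [0, -2, -3, -6, -2, 9]
  [5, -4, -4, 7, -7, 14]
G^⊗3:
  [14, 5, 5, 16, 2, 23]
  [6, 6, 5, 0, 1, 17]
  [12, 3, 3, 14, 5, 21]
  [11, 0, 2, 13, 4, 20]
  [7, -2, -2, 9, 0, 16]
  [12, 3, 3, 14, 0, 21]
G^⊗4:
  [21, 12, 12, 23, 9, 30]
  [15, 4, 6, 17, 8, 24]
  [19, 10, 10, 21, 7, 28]
  [18, 9, 9, 20, 6, 27]
  [14, 5, 5, 16, 2, 23]
  [19, 10, 10, 21, 7, 28]
Key observation: the optimum is the walk 0->5->5->5->5, with weight 9 + 7 + 7 + 7 = 30.
Optimal value attained by: walk 0->5->5->5->5.
Answer: (G^⊗4)[0][5] = 30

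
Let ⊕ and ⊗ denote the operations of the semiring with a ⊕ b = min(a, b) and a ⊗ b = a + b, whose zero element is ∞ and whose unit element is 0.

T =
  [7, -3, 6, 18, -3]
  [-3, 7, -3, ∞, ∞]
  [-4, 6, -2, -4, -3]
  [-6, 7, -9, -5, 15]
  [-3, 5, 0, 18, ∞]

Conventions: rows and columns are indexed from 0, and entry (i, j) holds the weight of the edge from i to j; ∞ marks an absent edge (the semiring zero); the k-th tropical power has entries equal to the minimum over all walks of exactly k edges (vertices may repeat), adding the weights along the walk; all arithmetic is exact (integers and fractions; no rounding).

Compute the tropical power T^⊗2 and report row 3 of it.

T^⊗2:
  [-6, 2, -6, 2, 3]
  [-7, -6, -5, -7, -6]
  [-10, -7, -13, -9, -7]
  [-13, -9, -14, -13, -12]
  [-4, -6, -2, -4, -6]
Answer: row 3 of T^⊗2 = [-13, -9, -14, -13, -12]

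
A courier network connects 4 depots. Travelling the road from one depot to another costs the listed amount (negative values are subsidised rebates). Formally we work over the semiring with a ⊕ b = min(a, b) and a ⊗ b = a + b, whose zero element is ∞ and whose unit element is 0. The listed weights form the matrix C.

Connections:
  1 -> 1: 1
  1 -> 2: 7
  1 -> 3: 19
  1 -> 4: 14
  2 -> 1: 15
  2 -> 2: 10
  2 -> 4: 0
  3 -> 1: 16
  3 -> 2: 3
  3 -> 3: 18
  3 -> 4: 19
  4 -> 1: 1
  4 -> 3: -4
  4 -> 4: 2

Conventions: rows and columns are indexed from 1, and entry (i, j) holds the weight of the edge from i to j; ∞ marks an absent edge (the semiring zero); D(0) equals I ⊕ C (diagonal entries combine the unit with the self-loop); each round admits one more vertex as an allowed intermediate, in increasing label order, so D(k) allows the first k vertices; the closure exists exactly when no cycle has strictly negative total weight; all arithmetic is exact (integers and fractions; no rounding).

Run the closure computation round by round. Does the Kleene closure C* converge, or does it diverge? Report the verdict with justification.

D(0):
  [0, 7, 19, 14]
  [15, 0, ∞, 0]
  [16, 3, 0, 19]
  [1, ∞, -4, 0]
D(1):
  [0, 7, 19, 14]
  [15, 0, 34, 0]
  [16, 3, 0, 19]
  [1, 8, -4, 0]
D(2):
  [0, 7, 19, 7]
  [15, 0, 34, 0]
  [16, 3, 0, 3]
  [1, 8, -4, 0]
Detection: at round 3, diagonal entry (4, 4) turns strictly negative.
Key observation: the cycle 4->3->2->4 has total weight (-4) + 3 + 0, which is strictly negative.
Answer: DIVERGES — negative cycle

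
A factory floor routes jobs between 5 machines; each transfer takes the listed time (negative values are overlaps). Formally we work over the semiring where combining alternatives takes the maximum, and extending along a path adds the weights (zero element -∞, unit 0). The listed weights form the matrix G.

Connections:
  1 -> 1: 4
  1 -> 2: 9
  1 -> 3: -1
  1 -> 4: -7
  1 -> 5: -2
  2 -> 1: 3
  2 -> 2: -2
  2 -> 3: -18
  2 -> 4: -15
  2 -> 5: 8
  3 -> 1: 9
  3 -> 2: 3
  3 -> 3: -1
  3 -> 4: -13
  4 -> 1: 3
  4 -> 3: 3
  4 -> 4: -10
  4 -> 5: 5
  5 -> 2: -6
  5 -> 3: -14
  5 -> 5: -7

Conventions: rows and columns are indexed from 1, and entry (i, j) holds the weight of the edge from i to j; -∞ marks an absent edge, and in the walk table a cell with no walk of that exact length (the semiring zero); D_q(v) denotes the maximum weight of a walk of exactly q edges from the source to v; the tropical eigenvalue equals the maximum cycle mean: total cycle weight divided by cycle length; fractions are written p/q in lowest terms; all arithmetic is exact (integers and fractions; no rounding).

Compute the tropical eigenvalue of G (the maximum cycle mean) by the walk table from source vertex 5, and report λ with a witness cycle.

q=0: [-∞, -∞, -∞, -∞, 0]
q=1: [-∞, -6, -14, -∞, -7]
q=2: [-3, -8, -15, -21, 2]
q=3: [1, 6, -4, -10, 0]
q=4: [9, 10, 0, -6, 14]
q=5: [13, 18, 8, 2, 18]
Optimal cycle mean attained by: cycle 1->2->1, total 9 + 3, length 2.
Answer: λ = 6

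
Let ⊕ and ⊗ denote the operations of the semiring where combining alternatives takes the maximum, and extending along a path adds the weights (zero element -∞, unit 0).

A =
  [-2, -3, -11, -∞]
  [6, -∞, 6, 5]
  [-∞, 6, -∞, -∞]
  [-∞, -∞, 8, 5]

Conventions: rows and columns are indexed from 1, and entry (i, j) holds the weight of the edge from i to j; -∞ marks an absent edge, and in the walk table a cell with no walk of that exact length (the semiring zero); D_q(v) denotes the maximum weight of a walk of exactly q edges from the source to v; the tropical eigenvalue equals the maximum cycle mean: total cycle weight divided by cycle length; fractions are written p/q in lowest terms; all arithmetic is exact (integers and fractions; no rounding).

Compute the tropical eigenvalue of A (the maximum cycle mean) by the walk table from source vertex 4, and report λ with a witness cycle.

q=0: [-∞, -∞, -∞, 0]
q=1: [-∞, -∞, 8, 5]
q=2: [-∞, 14, 13, 10]
q=3: [20, 19, 20, 19]
q=4: [25, 26, 27, 24]
Optimal cycle mean attained by: cycle 2->4->3->2, total 5 + 8 + 6, length 3.
Answer: λ = 19/3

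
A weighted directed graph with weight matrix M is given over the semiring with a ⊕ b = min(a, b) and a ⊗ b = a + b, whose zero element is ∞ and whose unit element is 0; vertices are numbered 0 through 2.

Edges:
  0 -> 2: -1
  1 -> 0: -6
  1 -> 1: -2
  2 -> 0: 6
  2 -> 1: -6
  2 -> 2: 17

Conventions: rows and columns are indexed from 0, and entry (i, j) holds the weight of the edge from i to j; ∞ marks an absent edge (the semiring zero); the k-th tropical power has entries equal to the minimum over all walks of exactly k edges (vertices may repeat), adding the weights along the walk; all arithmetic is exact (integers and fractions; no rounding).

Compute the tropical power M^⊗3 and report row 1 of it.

M^⊗2:
  [5, -7, 16]
  [-8, -4, -7]
  [-12, -8, 5]
M^⊗3:
  [-13, -9, 4]
  [-10, -13, -9]
  [-14, -10, -13]
Answer: row 1 of M^⊗3 = [-10, -13, -9]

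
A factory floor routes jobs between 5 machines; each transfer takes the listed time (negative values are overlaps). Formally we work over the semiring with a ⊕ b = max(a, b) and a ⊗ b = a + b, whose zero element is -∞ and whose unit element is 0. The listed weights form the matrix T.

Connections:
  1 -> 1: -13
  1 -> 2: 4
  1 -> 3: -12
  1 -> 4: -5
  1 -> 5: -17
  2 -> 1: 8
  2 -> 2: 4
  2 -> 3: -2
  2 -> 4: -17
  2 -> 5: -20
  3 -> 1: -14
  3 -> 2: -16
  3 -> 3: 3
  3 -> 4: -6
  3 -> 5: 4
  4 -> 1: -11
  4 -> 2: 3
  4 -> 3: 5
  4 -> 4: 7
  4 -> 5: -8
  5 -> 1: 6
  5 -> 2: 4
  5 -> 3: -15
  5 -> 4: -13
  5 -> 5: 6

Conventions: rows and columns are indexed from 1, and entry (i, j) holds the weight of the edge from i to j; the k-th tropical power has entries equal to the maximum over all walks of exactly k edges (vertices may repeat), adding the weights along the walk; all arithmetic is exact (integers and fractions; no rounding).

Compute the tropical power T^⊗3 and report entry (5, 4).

T^⊗2:
  [12, 8, 2, 2, -8]
  [12, 12, 2, 3, 2]
  [10, 8, 6, 1, 10]
  [11, 10, 12, 14, 9]
  [12, 10, 2, 1, 12]
T^⊗3:
  [16, 16, 7, 9, 6]
  [20, 16, 10, 10, 8]
  [16, 14, 9, 8, 16]
  [18, 17, 19, 21, 16]
  [18, 16, 8, 8, 18]
Key observation: the optimum is the walk 5->1->4->4, with weight 6 + (-5) + 7 = 8.
Optimal value attained by: walk 5->1->4->4.
Answer: (T^⊗3)[5][4] = 8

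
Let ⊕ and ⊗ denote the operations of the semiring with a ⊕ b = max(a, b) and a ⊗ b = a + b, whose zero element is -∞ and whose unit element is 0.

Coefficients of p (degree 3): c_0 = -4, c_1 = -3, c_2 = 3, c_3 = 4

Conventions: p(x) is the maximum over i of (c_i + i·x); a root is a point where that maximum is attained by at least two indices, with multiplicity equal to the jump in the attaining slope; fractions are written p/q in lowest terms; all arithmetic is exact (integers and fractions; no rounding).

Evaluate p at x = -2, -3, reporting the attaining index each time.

p(-2) = max(-4+0·(-2)=-4, -3+1·(-2)=-5, 3+2·(-2)=-1, 4+3·(-2)=-2) = -1 (attained by i=2)
p(-3) = max(-4+0·(-3)=-4, -3+1·(-3)=-6, 3+2·(-3)=-3, 4+3·(-3)=-5) = -3 (attained by i=2)
Answer: p(-2) = -1; p(-3) = -3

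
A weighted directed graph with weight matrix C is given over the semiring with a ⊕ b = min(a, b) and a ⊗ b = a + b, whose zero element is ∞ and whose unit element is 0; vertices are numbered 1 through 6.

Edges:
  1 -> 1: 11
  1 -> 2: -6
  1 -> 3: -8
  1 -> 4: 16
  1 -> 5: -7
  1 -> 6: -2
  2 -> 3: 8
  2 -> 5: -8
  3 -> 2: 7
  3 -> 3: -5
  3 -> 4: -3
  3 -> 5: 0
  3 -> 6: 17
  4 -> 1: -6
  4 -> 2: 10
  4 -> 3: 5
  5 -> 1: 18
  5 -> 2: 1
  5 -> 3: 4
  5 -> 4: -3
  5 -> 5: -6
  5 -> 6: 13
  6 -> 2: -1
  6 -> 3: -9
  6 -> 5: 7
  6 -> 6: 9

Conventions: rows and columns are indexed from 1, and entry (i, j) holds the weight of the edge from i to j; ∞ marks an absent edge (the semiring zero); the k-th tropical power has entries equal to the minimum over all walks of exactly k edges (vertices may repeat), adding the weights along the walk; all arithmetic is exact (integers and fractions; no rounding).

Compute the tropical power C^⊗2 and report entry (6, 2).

C^⊗2:
  [10, -6, -13, -11, -14, 6]
  [10, -7, -4, -11, -14, 5]
  [-9, 1, -10, -8, -6, 12]
  [5, -12, -14, 2, -13, -8]
  [-9, -5, -2, -9, -12, 7]
  [25, -2, -14, -12, -9, 8]
Key observation: the optimum is the walk 6->3->2, with weight (-9) + 7 = -2.
Optimal value attained by: walk 6->3->2.
Answer: (C^⊗2)[6][2] = -2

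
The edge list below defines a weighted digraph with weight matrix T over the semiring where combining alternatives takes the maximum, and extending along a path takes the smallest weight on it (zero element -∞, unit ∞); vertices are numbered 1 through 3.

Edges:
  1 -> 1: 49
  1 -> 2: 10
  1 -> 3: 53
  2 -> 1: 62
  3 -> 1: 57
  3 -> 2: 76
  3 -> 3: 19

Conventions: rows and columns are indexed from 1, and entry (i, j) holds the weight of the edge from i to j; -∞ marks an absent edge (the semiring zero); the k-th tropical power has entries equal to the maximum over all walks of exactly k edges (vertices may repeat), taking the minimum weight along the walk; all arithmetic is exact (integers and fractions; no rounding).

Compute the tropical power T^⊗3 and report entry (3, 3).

T^⊗2:
  [53, 53, 49]
  [49, 10, 53]
  [62, 19, 53]
T^⊗3:
  [53, 49, 53]
  [53, 53, 49]
  [53, 53, 53]
Key observation: the optimum is the walk 3->2->1->3, with weight 76 min 62 min 53 = 53.
Optimal value attained by: walk 3->2->1->3.
Answer: (T^⊗3)[3][3] = 53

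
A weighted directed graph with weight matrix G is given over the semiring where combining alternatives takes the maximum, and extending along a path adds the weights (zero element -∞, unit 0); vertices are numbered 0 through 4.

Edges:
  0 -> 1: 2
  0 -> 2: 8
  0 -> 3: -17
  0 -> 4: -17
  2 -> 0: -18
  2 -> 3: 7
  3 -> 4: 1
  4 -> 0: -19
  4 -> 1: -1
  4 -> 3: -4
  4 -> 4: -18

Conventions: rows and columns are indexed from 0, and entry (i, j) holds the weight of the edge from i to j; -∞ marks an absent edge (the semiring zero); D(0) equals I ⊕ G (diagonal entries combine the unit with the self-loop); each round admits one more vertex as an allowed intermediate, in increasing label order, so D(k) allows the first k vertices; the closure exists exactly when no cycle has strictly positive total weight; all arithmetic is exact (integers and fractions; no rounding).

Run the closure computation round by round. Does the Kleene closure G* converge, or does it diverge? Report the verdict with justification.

D(0):
  [0, 2, 8, -17, -17]
  [-∞, 0, -∞, -∞, -∞]
  [-18, -∞, 0, 7, -∞]
  [-∞, -∞, -∞, 0, 1]
  [-19, -1, -∞, -4, 0]
D(1):
  [0, 2, 8, -17, -17]
  [-∞, 0, -∞, -∞, -∞]
  [-18, -16, 0, 7, -35]
  [-∞, -∞, -∞, 0, 1]
  [-19, -1, -11, -4, 0]
D(2):
  [0, 2, 8, -17, -17]
  [-∞, 0, -∞, -∞, -∞]
  [-18, -16, 0, 7, -35]
  [-∞, -∞, -∞, 0, 1]
  [-19, -1, -11, -4, 0]
D(3):
  [0, 2, 8, 15, -17]
  [-∞, 0, -∞, -∞, -∞]
  [-18, -16, 0, 7, -35]
  [-∞, -∞, -∞, 0, 1]
  [-19, -1, -11, -4, 0]
D(4):
  [0, 2, 8, 15, 16]
  [-∞, 0, -∞, -∞, -∞]
  [-18, -16, 0, 7, 8]
  [-∞, -∞, -∞, 0, 1]
  [-19, -1, -11, -4, 0]
D(5):
  [0, 15, 8, 15, 16]
  [-∞, 0, -∞, -∞, -∞]
  [-11, 7, 0, 7, 8]
  [-18, 0, -10, 0, 1]
  [-19, -1, -11, -4, 0]
Key observation: every diagonal entry stays at the unit through all rounds, so no improving cycle exists.
Answer: CONVERGES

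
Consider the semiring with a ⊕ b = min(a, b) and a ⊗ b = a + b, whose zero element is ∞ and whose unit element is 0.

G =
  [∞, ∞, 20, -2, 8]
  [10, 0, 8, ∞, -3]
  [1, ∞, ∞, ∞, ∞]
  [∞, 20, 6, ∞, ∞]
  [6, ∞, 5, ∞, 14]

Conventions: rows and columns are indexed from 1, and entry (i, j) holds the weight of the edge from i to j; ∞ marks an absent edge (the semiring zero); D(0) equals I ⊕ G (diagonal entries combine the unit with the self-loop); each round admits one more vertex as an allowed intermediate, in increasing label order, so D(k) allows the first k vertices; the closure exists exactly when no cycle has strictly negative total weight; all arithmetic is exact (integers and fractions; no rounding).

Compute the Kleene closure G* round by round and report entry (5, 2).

D(0):
  [0, ∞, 20, -2, 8]
  [10, 0, 8, ∞, -3]
  [1, ∞, 0, ∞, ∞]
  [∞, 20, 6, 0, ∞]
  [6, ∞, 5, ∞, 0]
D(1):
  [0, ∞, 20, -2, 8]
  [10, 0, 8, 8, -3]
  [1, ∞, 0, -1, 9]
  [∞, 20, 6, 0, ∞]
  [6, ∞, 5, 4, 0]
D(2):
  [0, ∞, 20, -2, 8]
  [10, 0, 8, 8, -3]
  [1, ∞, 0, -1, 9]
  [30, 20, 6, 0, 17]
  [6, ∞, 5, 4, 0]
D(3):
  [0, ∞, 20, -2, 8]
  [9, 0, 8, 7, -3]
  [1, ∞, 0, -1, 9]
  [7, 20, 6, 0, 15]
  [6, ∞, 5, 4, 0]
D(4):
  [0, 18, 4, -2, 8]
  [9, 0, 8, 7, -3]
  [1, 19, 0, -1, 9]
  [7, 20, 6, 0, 15]
  [6, 24, 5, 4, 0]
D(5):
  [0, 18, 4, -2, 8]
  [3, 0, 2, 1, -3]
  [1, 19, 0, -1, 9]
  [7, 20, 6, 0, 15]
  [6, 24, 5, 4, 0]
Answer: G*[5][2] = 24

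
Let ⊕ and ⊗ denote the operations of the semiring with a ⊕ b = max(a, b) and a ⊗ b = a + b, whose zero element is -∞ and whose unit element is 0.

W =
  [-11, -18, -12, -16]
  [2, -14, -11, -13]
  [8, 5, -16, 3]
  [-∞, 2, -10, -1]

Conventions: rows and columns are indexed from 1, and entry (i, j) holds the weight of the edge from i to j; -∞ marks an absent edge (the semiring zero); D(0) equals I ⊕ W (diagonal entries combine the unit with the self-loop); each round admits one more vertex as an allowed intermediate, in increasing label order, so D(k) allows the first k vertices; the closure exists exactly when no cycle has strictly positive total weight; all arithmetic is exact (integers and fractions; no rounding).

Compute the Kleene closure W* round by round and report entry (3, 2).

D(0):
  [0, -18, -12, -16]
  [2, 0, -11, -13]
  [8, 5, 0, 3]
  [-∞, 2, -10, 0]
D(1):
  [0, -18, -12, -16]
  [2, 0, -10, -13]
  [8, 5, 0, 3]
  [-∞, 2, -10, 0]
D(2):
  [0, -18, -12, -16]
  [2, 0, -10, -13]
  [8, 5, 0, 3]
  [4, 2, -8, 0]
D(3):
  [0, -7, -12, -9]
  [2, 0, -10, -7]
  [8, 5, 0, 3]
  [4, 2, -8, 0]
D(4):
  [0, -7, -12, -9]
  [2, 0, -10, -7]
  [8, 5, 0, 3]
  [4, 2, -8, 0]
Answer: W*[3][2] = 5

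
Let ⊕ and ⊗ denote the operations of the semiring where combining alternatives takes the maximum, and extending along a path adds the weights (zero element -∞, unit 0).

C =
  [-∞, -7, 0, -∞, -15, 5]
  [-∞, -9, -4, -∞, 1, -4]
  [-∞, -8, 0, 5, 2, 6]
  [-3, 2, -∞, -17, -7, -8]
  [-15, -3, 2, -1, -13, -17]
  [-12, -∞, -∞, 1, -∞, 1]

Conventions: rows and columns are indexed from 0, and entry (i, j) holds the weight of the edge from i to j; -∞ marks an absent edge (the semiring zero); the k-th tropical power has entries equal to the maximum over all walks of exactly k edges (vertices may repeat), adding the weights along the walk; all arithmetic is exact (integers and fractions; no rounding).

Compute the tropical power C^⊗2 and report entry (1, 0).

C^⊗2:
  [-7, -8, 0, 6, 2, 6]
  [-14, -2, 3, 1, -2, 2]
  [2, 7, 4, 7, 2, 7]
  [-20, -7, -2, -7, 3, 2]
  [-4, 1, 2, 7, 4, 8]
  [-2, 3, -12, 2, -6, 2]
Key observation: the optimum is the walk 1->4->0, with weight 1 + (-15) = -14.
Optimal value attained by: walk 1->4->0.
Answer: (C^⊗2)[1][0] = -14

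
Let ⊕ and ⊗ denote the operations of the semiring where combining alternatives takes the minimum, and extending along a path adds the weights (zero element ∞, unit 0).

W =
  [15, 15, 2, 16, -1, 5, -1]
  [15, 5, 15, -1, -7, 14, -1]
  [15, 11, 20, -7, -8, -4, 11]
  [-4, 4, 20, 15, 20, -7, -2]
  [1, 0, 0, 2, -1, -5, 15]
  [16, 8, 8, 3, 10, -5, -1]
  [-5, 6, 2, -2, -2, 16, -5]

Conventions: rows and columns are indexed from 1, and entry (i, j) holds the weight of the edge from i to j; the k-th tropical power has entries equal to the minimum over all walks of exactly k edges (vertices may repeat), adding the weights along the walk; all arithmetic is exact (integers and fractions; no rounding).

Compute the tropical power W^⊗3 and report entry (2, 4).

W^⊗2:
  [-6, -1, -1, -5, -6, -6, -6]
  [-6, -7, -7, -5, -8, -12, -6]
  [-11, -8, -8, -6, -9, -14, -9]
  [-7, 1, -2, -4, -5, -12, -8]
  [-2, -1, -1, -7, -8, -10, -6]
  [-6, 3, 1, -3, -3, -10, -6]
  [-10, -2, -3, -7, -7, -9, -10]
W^⊗3:
  [-11, -6, -6, -8, -9, -12, -11]
  [-11, -8, -8, -14, -15, -17, -13]
  [-14, -9, -9, -15, -16, -19, -15]
  [-13, -5, -6, -10, -10, -17, -13]
  [-11, -8, -8, -8, -9, -15, -11]
  [-11, -3, -4, -8, -8, -15, -11]
  [-15, -7, -8, -12, -12, -14, -15]
Key observation: the optimum is the walk 2->5->3->4, with weight (-7) + 0 + (-7) = -14.
Optimal value attained by: walk 2->5->3->4.
Answer: (W^⊗3)[2][4] = -14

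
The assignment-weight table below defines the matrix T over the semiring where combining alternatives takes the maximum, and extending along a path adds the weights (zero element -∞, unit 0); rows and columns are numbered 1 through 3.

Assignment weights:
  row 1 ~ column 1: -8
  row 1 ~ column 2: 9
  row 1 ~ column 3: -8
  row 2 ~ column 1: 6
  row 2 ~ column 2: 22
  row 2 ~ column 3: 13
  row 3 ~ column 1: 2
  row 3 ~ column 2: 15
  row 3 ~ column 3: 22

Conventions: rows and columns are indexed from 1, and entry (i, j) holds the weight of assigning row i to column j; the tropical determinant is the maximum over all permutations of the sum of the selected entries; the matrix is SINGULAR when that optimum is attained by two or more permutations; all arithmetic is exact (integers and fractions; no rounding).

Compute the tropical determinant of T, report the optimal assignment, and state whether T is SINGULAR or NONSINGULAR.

σ = (1, 2, 3): (-8) + 22 + 22 = 36
σ = (1, 3, 2): (-8) + 13 + 15 = 20
σ = (2, 1, 3): 9 + 6 + 22 = 37
σ = (2, 3, 1): 9 + 13 + 2 = 24
σ = (3, 1, 2): (-8) + 6 + 15 = 13
σ = (3, 2, 1): (-8) + 22 + 2 = 16
Optimal value attained by: σ = (2, 1, 3).
Answer: det⊕(T) = 37; verdict: NONSINGULAR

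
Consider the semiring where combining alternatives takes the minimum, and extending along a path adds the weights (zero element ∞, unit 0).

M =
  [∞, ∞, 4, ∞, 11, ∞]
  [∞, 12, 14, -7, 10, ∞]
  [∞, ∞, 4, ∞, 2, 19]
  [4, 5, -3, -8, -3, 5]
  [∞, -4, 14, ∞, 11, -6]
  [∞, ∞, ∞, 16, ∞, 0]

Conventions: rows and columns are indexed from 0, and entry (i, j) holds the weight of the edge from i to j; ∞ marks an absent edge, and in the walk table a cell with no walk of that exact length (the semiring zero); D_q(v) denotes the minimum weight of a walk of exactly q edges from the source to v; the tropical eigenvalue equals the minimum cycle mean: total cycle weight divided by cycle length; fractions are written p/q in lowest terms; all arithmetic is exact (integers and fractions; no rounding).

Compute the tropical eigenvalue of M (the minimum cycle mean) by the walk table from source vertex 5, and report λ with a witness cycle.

q=0: [∞, ∞, ∞, ∞, ∞, 0]
q=1: [∞, ∞, ∞, 16, ∞, 0]
q=2: [20, 21, 13, 8, 13, 0]
q=3: [12, 9, 5, 0, 5, 0]
q=4: [4, 1, -3, -8, -3, -1]
q=5: [-4, -7, -11, -16, -11, -9]
q=6: [-12, -15, -19, -24, -19, -17]
Optimal cycle mean attained by: cycle 3->3, total (-8), length 1.
Answer: λ = -8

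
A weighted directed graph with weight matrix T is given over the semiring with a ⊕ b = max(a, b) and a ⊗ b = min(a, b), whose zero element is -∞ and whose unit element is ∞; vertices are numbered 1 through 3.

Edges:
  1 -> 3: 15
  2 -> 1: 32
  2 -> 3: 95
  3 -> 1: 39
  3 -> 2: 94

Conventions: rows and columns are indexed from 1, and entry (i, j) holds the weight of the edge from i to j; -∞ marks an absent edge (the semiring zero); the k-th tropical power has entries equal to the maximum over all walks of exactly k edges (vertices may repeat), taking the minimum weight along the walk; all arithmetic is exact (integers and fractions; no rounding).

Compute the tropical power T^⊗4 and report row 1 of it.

T^⊗2:
  [15, 15, -∞]
  [39, 94, 15]
  [32, -∞, 94]
T^⊗3:
  [15, -∞, 15]
  [32, 15, 94]
  [39, 94, 15]
T^⊗4:
  [15, 15, 15]
  [39, 94, 15]
  [32, 15, 94]
Answer: row 1 of T^⊗4 = [15, 15, 15]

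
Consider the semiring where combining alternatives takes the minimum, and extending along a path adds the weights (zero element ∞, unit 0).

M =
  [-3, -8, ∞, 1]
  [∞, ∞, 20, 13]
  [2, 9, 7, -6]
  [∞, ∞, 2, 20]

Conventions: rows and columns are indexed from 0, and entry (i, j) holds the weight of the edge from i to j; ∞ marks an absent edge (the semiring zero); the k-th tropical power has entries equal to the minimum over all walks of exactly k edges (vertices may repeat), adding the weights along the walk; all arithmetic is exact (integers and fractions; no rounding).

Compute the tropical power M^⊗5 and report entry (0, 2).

M^⊗2:
  [-6, -11, 3, -2]
  [22, 29, 15, 14]
  [-1, -6, -4, 1]
  [4, 11, 9, -4]
M^⊗3:
  [-9, -14, 0, -5]
  [17, 14, 16, 9]
  [-4, -9, 3, -10]
  [1, -4, -2, 3]
M^⊗4:
  [-12, -17, -3, -8]
  [14, 9, 11, 10]
  [-7, -12, -8, -3]
  [-2, -7, 5, -8]
M^⊗5:
  [-15, -20, -6, -11]
  [11, 6, 12, 5]
  [-10, -15, -1, -14]
  [-5, -10, -6, -1]
Key observation: the optimum is the walk 0->0->0->0->3->2, with weight (-3) + (-3) + (-3) + 1 + 2 = -6.
Optimal value attained by: walk 0->0->0->0->3->2.
Answer: (M^⊗5)[0][2] = -6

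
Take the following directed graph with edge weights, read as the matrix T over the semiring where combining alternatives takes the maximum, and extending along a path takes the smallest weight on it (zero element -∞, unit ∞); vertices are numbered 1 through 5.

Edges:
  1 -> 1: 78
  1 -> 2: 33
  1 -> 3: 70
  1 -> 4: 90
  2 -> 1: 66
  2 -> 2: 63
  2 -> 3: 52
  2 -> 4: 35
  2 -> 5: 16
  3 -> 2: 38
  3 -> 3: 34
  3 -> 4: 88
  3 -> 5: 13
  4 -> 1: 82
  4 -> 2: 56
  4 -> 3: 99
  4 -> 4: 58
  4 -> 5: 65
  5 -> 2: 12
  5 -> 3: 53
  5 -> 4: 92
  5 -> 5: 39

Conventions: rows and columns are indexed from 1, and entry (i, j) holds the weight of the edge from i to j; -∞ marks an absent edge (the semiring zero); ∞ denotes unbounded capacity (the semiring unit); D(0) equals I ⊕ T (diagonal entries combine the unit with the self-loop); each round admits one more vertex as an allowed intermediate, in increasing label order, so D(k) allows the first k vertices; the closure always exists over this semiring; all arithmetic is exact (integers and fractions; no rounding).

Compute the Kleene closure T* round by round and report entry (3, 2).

D(0):
  [∞, 33, 70, 90, -∞]
  [66, ∞, 52, 35, 16]
  [-∞, 38, ∞, 88, 13]
  [82, 56, 99, ∞, 65]
  [-∞, 12, 53, 92, ∞]
D(1):
  [∞, 33, 70, 90, -∞]
  [66, ∞, 66, 66, 16]
  [-∞, 38, ∞, 88, 13]
  [82, 56, 99, ∞, 65]
  [-∞, 12, 53, 92, ∞]
D(2):
  [∞, 33, 70, 90, 16]
  [66, ∞, 66, 66, 16]
  [38, 38, ∞, 88, 16]
  [82, 56, 99, ∞, 65]
  [12, 12, 53, 92, ∞]
D(3):
  [∞, 38, 70, 90, 16]
  [66, ∞, 66, 66, 16]
  [38, 38, ∞, 88, 16]
  [82, 56, 99, ∞, 65]
  [38, 38, 53, 92, ∞]
D(4):
  [∞, 56, 90, 90, 65]
  [66, ∞, 66, 66, 65]
  [82, 56, ∞, 88, 65]
  [82, 56, 99, ∞, 65]
  [82, 56, 92, 92, ∞]
D(5):
  [∞, 56, 90, 90, 65]
  [66, ∞, 66, 66, 65]
  [82, 56, ∞, 88, 65]
  [82, 56, 99, ∞, 65]
  [82, 56, 92, 92, ∞]
Answer: T*[3][2] = 56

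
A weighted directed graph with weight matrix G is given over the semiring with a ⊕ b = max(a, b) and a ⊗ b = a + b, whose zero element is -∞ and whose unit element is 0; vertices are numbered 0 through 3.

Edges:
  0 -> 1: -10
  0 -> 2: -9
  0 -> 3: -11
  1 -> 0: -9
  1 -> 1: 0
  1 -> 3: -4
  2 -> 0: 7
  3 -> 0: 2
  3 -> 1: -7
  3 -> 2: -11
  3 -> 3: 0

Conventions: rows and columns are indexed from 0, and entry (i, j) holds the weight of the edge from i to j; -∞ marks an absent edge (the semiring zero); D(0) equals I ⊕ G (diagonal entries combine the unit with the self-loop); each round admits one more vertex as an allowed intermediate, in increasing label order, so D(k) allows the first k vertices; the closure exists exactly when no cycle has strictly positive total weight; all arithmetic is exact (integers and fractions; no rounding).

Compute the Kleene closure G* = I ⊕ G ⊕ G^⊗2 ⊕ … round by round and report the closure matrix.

D(0):
  [0, -10, -9, -11]
  [-9, 0, -∞, -4]
  [7, -∞, 0, -∞]
  [2, -7, -11, 0]
D(1):
  [0, -10, -9, -11]
  [-9, 0, -18, -4]
  [7, -3, 0, -4]
  [2, -7, -7, 0]
D(2):
  [0, -10, -9, -11]
  [-9, 0, -18, -4]
  [7, -3, 0, -4]
  [2, -7, -7, 0]
D(3):
  [0, -10, -9, -11]
  [-9, 0, -18, -4]
  [7, -3, 0, -4]
  [2, -7, -7, 0]
D(4):
  [0, -10, -9, -11]
  [-2, 0, -11, -4]
  [7, -3, 0, -4]
  [2, -7, -7, 0]
Answer: G* = [[0, -10, -9, -11], [-2, 0, -11, -4], [7, -3, 0, -4], [2, -7, -7, 0]]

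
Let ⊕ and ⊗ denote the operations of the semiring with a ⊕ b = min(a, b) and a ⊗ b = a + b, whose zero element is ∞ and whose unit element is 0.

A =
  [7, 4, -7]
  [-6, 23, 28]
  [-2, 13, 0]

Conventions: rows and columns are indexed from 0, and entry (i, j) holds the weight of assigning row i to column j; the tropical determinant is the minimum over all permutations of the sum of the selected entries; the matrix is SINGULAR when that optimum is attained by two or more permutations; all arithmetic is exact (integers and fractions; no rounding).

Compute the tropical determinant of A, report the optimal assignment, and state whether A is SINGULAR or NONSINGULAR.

σ = (0, 1, 2): 7 + 23 + 0 = 30
σ = (0, 2, 1): 7 + 28 + 13 = 48
σ = (1, 0, 2): 4 + (-6) + 0 = -2
σ = (1, 2, 0): 4 + 28 + (-2) = 30
σ = (2, 0, 1): (-7) + (-6) + 13 = 0
σ = (2, 1, 0): (-7) + 23 + (-2) = 14
Optimal value attained by: σ = (1, 0, 2).
Answer: det⊕(A) = -2; verdict: NONSINGULAR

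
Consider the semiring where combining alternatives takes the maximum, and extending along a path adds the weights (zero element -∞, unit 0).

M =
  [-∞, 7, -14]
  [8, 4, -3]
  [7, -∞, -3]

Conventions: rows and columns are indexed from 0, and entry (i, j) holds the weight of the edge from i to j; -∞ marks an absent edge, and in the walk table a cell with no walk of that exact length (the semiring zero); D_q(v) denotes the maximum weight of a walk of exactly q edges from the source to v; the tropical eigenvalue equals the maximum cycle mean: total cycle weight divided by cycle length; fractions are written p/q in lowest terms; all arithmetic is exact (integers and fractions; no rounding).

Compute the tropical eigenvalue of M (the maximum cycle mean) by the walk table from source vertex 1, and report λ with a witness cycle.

q=0: [-∞, 0, -∞]
q=1: [8, 4, -3]
q=2: [12, 15, 1]
q=3: [23, 19, 12]
Optimal cycle mean attained by: cycle 0->1->0, total 7 + 8, length 2.
Answer: λ = 15/2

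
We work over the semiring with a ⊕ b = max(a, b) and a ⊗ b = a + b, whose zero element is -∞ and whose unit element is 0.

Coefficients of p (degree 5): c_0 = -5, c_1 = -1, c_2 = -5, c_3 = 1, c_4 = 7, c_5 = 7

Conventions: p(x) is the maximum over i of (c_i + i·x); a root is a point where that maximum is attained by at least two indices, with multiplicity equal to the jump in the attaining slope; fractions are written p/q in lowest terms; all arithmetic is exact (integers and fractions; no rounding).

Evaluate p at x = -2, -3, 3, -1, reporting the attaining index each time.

p(-2) = max(-5+0·(-2)=-5, -1+1·(-2)=-3, -5+2·(-2)=-9, 1+3·(-2)=-5, 7+4·(-2)=-1, 7+5·(-2)=-3) = -1 (attained by i=4)
p(-3) = max(-5+0·(-3)=-5, -1+1·(-3)=-4, -5+2·(-3)=-11, 1+3·(-3)=-8, 7+4·(-3)=-5, 7+5·(-3)=-8) = -4 (attained by i=1)
p(3) = max(-5+0·3=-5, -1+1·3=2, -5+2·3=1, 1+3·3=10, 7+4·3=19, 7+5·3=22) = 22 (attained by i=5)
p(-1) = max(-5+0·(-1)=-5, -1+1·(-1)=-2, -5+2·(-1)=-7, 1+3·(-1)=-2, 7+4·(-1)=3, 7+5·(-1)=2) = 3 (attained by i=4)
Answer: p(-2) = -1; p(-3) = -4; p(3) = 22; p(-1) = 3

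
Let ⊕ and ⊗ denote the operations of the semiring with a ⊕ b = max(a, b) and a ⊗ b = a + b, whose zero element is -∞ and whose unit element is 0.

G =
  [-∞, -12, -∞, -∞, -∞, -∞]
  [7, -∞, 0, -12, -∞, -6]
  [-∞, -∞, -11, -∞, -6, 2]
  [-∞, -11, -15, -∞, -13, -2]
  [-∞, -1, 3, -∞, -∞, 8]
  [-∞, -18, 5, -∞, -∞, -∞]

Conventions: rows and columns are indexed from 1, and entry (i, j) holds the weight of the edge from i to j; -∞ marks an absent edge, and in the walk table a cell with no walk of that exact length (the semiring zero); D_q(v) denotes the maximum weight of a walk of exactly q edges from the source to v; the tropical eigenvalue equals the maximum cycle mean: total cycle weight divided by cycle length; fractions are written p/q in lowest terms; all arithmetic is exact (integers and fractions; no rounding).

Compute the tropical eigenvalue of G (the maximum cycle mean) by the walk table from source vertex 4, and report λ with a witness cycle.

q=0: [-∞, -∞, -∞, 0, -∞, -∞]
q=1: [-∞, -11, -15, -∞, -13, -2]
q=2: [-4, -14, 3, -23, -21, -5]
q=3: [-7, -16, 0, -26, -3, 5]
q=4: [-9, -4, 10, -28, -6, 5]
q=5: [3, -7, 10, -16, 4, 12]
q=6: [0, 3, 17, -19, 4, 12]
Optimal cycle mean attained by: cycle 3->6->3, total 2 + 5, length 2.
Answer: λ = 7/2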